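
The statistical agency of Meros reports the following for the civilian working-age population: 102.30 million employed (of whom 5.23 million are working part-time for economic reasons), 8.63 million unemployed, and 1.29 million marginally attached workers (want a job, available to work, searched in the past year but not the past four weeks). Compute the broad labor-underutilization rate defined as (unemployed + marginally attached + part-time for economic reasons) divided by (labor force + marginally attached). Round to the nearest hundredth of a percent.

Labor force = 102.30 + 8.63 = 110.93 million.
Numerator = 8.63 + 1.29 + 5.23 = 15.15 million.
Denominator = 110.93 + 1.29 = 112.22 million.
Broad rate = 15.15 / 112.22 = 13.50%.

Broad underutilization rate ≈ 13.50%.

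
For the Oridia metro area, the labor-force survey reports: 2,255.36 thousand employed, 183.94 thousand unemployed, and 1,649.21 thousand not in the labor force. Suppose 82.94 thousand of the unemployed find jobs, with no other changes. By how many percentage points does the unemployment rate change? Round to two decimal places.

The unemployment rate changes by −3.40 percentage points.

Initially, labor force = 2,255.36 + 183.94 = 2,439.30 thousand, so u = 183.94/2,439.30 = 7.54%.
After the change, unemployed falls and employed rises by 82.94; labor force unchanged → E = 2,338.30, U = 101.00, labor force = 2,439.30 thousand.
New unemployment rate = 101.00 / 2,439.30 = 4.14%.
Change = 4.14% − 7.54% = −3.40 percentage points.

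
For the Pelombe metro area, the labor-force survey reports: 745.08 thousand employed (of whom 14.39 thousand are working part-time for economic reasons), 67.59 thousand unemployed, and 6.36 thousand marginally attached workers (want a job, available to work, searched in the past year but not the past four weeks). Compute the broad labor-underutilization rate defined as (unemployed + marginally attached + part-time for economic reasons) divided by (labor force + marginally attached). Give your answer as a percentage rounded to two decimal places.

Labor force = 745.08 + 67.59 = 812.67 thousand.
Numerator = 67.59 + 6.36 + 14.39 = 88.34 thousand.
Denominator = 812.67 + 6.36 = 819.03 thousand.
Broad rate = 88.34 / 819.03 = 10.79%.

Broad underutilization rate ≈ 10.79%.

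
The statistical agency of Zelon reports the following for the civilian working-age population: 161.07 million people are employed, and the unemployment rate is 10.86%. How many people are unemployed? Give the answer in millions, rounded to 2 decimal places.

Let U be the number unemployed. The labor force is E + U, and U/(E+U) = 0.1086.
So U = 0.1086 × 161.07 / (1 − 0.1086) = 17.4922 / 0.8914 ≈ 19.62 million.

About 19.62 million are unemployed.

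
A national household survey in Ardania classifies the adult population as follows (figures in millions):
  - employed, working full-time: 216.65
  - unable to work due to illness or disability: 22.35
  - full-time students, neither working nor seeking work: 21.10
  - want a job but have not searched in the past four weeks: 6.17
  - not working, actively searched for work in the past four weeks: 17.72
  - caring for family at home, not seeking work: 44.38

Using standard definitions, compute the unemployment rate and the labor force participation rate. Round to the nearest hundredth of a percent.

Employed = 216.65 million.
Unemployed = 17.72 million.
Labor force = 216.65 + 17.72 = 234.37 million.
Not in labor force = 22.35 + 21.10 + 6.17 + 44.38 = 94.00 million (those not working and not actively searching are outside the labor force — including those who want a job but have given up searching).
Civilian working-age population = 234.37 + 94.00 = 328.37 million.
Unemployment rate = 17.72 / 234.37 = 7.56%.
Labor force participation rate = 234.37 / 328.37 = 71.37%.

Unemployment rate ≈ 7.56%; labor force participation rate ≈ 71.37%.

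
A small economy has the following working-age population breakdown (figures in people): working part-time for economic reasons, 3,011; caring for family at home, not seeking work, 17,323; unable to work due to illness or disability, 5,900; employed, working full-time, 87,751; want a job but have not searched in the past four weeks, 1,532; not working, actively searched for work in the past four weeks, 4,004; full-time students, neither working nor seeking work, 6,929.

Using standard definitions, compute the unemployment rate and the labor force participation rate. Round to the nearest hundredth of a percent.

Unemployment rate ≈ 4.23%; labor force participation rate ≈ 74.94%.

Employed = 3,011 + 87,751 = 90,762 (anyone who worked, including part-time for economic reasons, counts as employed).
Unemployed = 4,004.
Labor force = 90,762 + 4,004 = 94,766.
Not in labor force = 17,323 + 5,900 + 1,532 + 6,929 = 31,684 (those not working and not actively searching are outside the labor force — including those who want a job but have given up searching).
Civilian working-age population = 94,766 + 31,684 = 126,450.
Unemployment rate = 4,004 / 94,766 = 4.23%.
Labor force participation rate = 94,766 / 126,450 = 74.94%.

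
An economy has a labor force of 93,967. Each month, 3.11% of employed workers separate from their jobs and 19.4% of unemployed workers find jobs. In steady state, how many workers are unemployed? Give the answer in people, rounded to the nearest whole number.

About 12,983 are unemployed in steady state.

Steady-state unemployment rate u* = s/(s+f) = 3.11/(3.11+19.4) = 0.138161.
Unemployed = u* × labor force = 0.138161 × 93,967 ≈ 12,983.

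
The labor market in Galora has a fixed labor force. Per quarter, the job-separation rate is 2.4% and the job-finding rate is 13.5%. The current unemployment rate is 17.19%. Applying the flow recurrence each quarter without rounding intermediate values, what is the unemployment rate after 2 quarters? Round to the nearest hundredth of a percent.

Unemployment rate after two quarters ≈ 16.58%.

With a fixed labor force, u_{t+1} = u_t + s·(1−u_t) − f·u_t = u_t·(1−s−f) + s.
Here 1−s−f = 0.841 and s = 0.024.
u_1 = 0.171900 × 0.841 + 0.024 = 0.168568.
u_2 = 0.168568 × 0.841 + 0.024 = 0.165766.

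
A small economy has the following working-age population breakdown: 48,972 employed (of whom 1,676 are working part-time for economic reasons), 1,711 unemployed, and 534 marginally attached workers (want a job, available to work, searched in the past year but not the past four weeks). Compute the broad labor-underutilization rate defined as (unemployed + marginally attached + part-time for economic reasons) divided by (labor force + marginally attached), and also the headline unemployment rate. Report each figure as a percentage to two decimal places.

Broad underutilization rate ≈ 7.66%; headline unemployment rate ≈ 3.38%.

Labor force = 48,972 + 1,711 = 50,683.
Numerator = 1,711 + 534 + 1,676 = 3,921.
Denominator = 50,683 + 534 = 51,217.
Broad rate = 3,921 / 51,217 = 7.66%.
Headline unemployment rate = 1,711 / 50,683 = 3.38%.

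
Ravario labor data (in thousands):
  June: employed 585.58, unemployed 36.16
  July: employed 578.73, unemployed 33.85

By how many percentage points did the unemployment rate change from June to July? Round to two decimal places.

The unemployment rate changed by −0.29 percentage points.

June: labor force = 585.58 + 36.16 = 621.74; u = 36.16/621.74 = 5.82%.
July: labor force = 578.73 + 33.85 = 612.58; u = 33.85/612.58 = 5.53%.
Change = 5.53% − 5.82% = −0.29 pp.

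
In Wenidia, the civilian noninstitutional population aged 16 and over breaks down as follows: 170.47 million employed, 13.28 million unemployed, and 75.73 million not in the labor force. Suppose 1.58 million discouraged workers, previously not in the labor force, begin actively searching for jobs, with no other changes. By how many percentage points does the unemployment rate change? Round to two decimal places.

Initially, labor force = 170.47 + 13.28 = 183.75 million, so u = 13.28/183.75 = 7.23%.
After the change, unemployed and labor force both rise by 1.58 → E = 170.47, U = 14.86, labor force = 185.33 million.
New unemployment rate = 14.86 / 185.33 = 8.02%.
Change = 8.02% − 7.23% = +0.79 percentage points.

The unemployment rate changes by +0.79 percentage points.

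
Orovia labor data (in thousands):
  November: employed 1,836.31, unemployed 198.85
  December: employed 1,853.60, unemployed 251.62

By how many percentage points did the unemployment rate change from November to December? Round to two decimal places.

November: labor force = 1,836.31 + 198.85 = 2,035.16; u = 198.85/2,035.16 = 9.77%.
December: labor force = 1,853.60 + 251.62 = 2,105.22; u = 251.62/2,105.22 = 11.95%.
Change = 11.95% − 9.77% = +2.18 pp.

The unemployment rate changed by +2.18 percentage points.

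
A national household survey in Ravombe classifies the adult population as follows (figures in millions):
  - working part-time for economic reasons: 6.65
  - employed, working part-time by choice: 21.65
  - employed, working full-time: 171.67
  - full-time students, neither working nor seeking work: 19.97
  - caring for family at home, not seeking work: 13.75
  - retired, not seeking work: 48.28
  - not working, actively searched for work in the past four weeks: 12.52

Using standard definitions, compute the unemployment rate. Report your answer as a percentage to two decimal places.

Employed = 6.65 + 21.65 + 171.67 = 199.97 million (anyone who worked, including part-time for economic reasons, counts as employed).
Unemployed = 12.52 million.
Labor force = 199.97 + 12.52 = 212.49 million.
Unemployment rate = 12.52 / 212.49 = 5.89%.

Unemployment rate ≈ 5.89%.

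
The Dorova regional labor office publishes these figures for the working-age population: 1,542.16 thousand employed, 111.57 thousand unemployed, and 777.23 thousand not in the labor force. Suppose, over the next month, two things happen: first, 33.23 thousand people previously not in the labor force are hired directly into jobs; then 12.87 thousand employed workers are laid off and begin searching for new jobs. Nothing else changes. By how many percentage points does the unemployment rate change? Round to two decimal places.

Initially, labor force = 1,542.16 + 111.57 = 1,653.73 thousand, so u = 111.57/1,653.73 = 6.75%.
After the first change, employed and labor force both rise by 33.23; unemployed unchanged → E = 1,575.39, U = 111.57, labor force = 1,686.96 thousand.
After the second change, employed falls and unemployed rises by 12.87; labor force unchanged → E = 1,562.52, U = 124.44, labor force = 1,686.96 thousand.
New unemployment rate = 124.44 / 1,686.96 = 7.38%.
Change = 7.38% − 6.75% = +0.63 percentage points.

The unemployment rate changes by +0.63 percentage points.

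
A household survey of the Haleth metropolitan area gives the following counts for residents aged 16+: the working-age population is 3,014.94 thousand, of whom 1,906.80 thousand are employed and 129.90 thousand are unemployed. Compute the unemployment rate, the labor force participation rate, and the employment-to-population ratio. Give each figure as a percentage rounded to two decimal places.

Unemployment rate ≈ 6.38%; labor force participation rate ≈ 67.55%; employment-population ratio ≈ 63.25%.

Labor force = employed + unemployed = 1,906.80 + 129.90 = 2,036.70 thousand.
Unemployment rate = 129.90 / 2,036.70 = 6.38%.
Labor force participation rate = 2,036.70 / 3,014.94 = 67.55%.
Employment-population ratio = 1,906.80 / 3,014.94 = 63.25%.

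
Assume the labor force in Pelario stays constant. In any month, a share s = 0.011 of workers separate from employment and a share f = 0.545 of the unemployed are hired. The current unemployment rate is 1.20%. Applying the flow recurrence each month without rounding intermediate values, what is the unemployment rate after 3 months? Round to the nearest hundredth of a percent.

With a fixed labor force, u_{t+1} = u_t + s·(1−u_t) − f·u_t = u_t·(1−s−f) + s.
Here 1−s−f = 0.444 and s = 0.011.
u_1 = 0.012000 × 0.444 + 0.011 = 0.016328.
u_2 = 0.016328 × 0.444 + 0.011 = 0.018250.
u_3 = 0.018250 × 0.444 + 0.011 = 0.019103.

Unemployment rate after three months ≈ 1.91%.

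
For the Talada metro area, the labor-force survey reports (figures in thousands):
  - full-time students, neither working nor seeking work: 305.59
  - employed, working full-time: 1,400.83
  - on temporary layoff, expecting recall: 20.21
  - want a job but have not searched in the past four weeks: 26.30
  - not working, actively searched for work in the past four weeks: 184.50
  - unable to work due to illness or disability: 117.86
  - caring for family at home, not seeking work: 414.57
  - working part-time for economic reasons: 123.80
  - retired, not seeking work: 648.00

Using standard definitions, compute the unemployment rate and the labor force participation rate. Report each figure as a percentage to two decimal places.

Unemployment rate ≈ 11.84%; labor force participation rate ≈ 53.35%.

Employed = 1,400.83 + 123.80 = 1,524.63 thousand (anyone who worked, including part-time for economic reasons, counts as employed).
Unemployed = 20.21 + 184.50 = 204.71 thousand (jobless and actively searching, or on temporary layoff).
Labor force = 1,524.63 + 204.71 = 1,729.34 thousand.
Not in labor force = 305.59 + 26.30 + 117.86 + 414.57 + 648.00 = 1,512.32 thousand (those not working and not actively searching are outside the labor force — including those who want a job but have given up searching).
Civilian working-age population = 1,729.34 + 1,512.32 = 3,241.66 thousand.
Unemployment rate = 204.71 / 1,729.34 = 11.84%.
Labor force participation rate = 1,729.34 / 3,241.66 = 53.35%.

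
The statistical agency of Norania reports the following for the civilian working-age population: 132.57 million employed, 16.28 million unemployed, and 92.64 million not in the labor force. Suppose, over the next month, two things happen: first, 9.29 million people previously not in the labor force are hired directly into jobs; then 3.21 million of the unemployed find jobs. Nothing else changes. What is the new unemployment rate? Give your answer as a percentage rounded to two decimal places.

Initially, labor force = 132.57 + 16.28 = 148.85 million, so u = 16.28/148.85 = 10.94%.
After the first change, employed and labor force both rise by 9.29; unemployed unchanged → E = 141.86, U = 16.28, labor force = 158.14 million.
After the second change, unemployed falls and employed rises by 3.21; labor force unchanged → E = 145.07, U = 13.07, labor force = 158.14 million.
New unemployment rate = 13.07 / 158.14 = 8.26%.

New unemployment rate ≈ 8.26%.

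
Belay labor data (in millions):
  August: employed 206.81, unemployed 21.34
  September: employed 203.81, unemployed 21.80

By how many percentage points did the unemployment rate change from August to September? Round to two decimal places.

August: labor force = 206.81 + 21.34 = 228.15; u = 21.34/228.15 = 9.35%.
September: labor force = 203.81 + 21.80 = 225.61; u = 21.80/225.61 = 9.66%.
Change = 9.66% − 9.35% = +0.31 pp.

The unemployment rate changed by +0.31 percentage points.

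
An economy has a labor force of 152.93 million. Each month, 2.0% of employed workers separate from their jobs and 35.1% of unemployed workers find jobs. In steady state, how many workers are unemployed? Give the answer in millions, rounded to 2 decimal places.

About 8.24 million are unemployed in steady state.

Steady-state unemployment rate u* = s/(s+f) = 2.0/(2.0+35.1) = 0.053908.
Unemployed = u* × labor force = 0.053908 × 152.93 ≈ 8.24 million.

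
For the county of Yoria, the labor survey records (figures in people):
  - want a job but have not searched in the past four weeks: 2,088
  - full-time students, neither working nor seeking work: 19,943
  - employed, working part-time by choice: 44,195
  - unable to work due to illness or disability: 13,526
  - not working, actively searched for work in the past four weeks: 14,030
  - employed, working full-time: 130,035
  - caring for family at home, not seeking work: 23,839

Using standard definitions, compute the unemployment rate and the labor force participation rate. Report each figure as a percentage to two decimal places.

Unemployment rate ≈ 7.45%; labor force participation rate ≈ 76.02%.

Employed = 44,195 + 130,035 = 174,230.
Unemployed = 14,030.
Labor force = 174,230 + 14,030 = 188,260.
Not in labor force = 2,088 + 19,943 + 13,526 + 23,839 = 59,396 (those not working and not actively searching are outside the labor force — including those who want a job but have given up searching).
Civilian working-age population = 188,260 + 59,396 = 247,656.
Unemployment rate = 14,030 / 188,260 = 7.45%.
Labor force participation rate = 188,260 / 247,656 = 76.02%.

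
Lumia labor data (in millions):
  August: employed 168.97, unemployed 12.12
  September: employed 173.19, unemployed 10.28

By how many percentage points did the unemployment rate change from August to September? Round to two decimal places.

August: labor force = 168.97 + 12.12 = 181.09; u = 12.12/181.09 = 6.69%.
September: labor force = 173.19 + 10.28 = 183.47; u = 10.28/183.47 = 5.60%.
Change = 5.60% − 6.69% = −1.09 pp.

The unemployment rate changed by −1.09 percentage points.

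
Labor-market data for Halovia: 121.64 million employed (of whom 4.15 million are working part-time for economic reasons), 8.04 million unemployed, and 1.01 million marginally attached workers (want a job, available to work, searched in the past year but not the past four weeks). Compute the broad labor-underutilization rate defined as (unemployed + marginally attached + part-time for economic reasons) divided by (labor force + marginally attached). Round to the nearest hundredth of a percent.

Broad underutilization rate ≈ 10.10%.

Labor force = 121.64 + 8.04 = 129.68 million.
Numerator = 8.04 + 1.01 + 4.15 = 13.20 million.
Denominator = 129.68 + 1.01 = 130.69 million.
Broad rate = 13.20 / 130.69 = 10.10%.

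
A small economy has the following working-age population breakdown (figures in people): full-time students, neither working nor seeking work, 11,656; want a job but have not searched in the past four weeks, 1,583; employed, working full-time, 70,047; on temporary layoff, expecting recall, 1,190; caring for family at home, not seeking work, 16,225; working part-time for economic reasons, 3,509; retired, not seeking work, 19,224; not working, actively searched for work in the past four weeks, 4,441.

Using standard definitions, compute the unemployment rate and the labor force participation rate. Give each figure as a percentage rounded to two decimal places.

Unemployment rate ≈ 7.11%; labor force participation rate ≈ 61.93%.

Employed = 70,047 + 3,509 = 73,556 (anyone who worked, including part-time for economic reasons, counts as employed).
Unemployed = 1,190 + 4,441 = 5,631 (jobless and actively searching, or on temporary layoff).
Labor force = 73,556 + 5,631 = 79,187.
Not in labor force = 11,656 + 1,583 + 16,225 + 19,224 = 48,688 (those not working and not actively searching are outside the labor force — including those who want a job but have given up searching).
Civilian working-age population = 79,187 + 48,688 = 127,875.
Unemployment rate = 5,631 / 79,187 = 7.11%.
Labor force participation rate = 79,187 / 127,875 = 61.93%.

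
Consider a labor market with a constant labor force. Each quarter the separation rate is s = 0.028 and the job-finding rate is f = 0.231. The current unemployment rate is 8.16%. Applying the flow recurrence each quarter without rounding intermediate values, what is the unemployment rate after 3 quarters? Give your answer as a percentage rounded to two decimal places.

Unemployment rate after three quarters ≈ 9.73%.

With a fixed labor force, u_{t+1} = u_t + s·(1−u_t) − f·u_t = u_t·(1−s−f) + s.
Here 1−s−f = 0.741 and s = 0.028.
u_1 = 0.081600 × 0.741 + 0.028 = 0.088466.
u_2 = 0.088466 × 0.741 + 0.028 = 0.093553.
u_3 = 0.093553 × 0.741 + 0.028 = 0.097323.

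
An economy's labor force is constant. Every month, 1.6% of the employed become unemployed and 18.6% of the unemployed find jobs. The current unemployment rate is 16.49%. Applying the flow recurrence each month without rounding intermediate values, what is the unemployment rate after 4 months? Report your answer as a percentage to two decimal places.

With a fixed labor force, u_{t+1} = u_t + s·(1−u_t) − f·u_t = u_t·(1−s−f) + s.
Here 1−s−f = 0.798 and s = 0.016.
u_1 = 0.164900 × 0.798 + 0.016 = 0.147590.
u_2 = 0.147590 × 0.798 + 0.016 = 0.133777.
u_3 = 0.133777 × 0.798 + 0.016 = 0.122754.
u_4 = 0.122754 × 0.798 + 0.016 = 0.113958.

Unemployment rate after four months ≈ 11.40%.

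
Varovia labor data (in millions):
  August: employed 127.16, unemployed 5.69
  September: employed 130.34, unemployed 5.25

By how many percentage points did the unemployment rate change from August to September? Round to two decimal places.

August: labor force = 127.16 + 5.69 = 132.85; u = 5.69/132.85 = 4.28%.
September: labor force = 130.34 + 5.25 = 135.59; u = 5.25/135.59 = 3.87%.
Change = 3.87% − 4.28% = −0.41 pp.

The unemployment rate changed by −0.41 percentage points.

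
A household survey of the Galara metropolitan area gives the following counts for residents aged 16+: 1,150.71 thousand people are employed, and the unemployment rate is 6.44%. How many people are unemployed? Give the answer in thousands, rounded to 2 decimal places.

About 79.21 thousand are unemployed.

Let U be the number unemployed. The labor force is E + U, and U/(E+U) = 0.0644.
So U = 0.0644 × 1,150.71 / (1 − 0.0644) = 74.1057 / 0.9356 ≈ 79.21 thousand.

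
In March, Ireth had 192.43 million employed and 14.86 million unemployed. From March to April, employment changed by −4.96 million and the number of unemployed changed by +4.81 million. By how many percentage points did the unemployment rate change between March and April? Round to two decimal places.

The unemployment rate changed by +2.33 percentage points.

March: labor force = 192.43 + 14.86 = 207.29; u = 14.86/207.29 = 7.17%.
April: labor force = 187.47 + 19.67 = 207.14; u = 19.67/207.14 = 9.50%.
Change = 9.50% − 7.17% = +2.33 pp.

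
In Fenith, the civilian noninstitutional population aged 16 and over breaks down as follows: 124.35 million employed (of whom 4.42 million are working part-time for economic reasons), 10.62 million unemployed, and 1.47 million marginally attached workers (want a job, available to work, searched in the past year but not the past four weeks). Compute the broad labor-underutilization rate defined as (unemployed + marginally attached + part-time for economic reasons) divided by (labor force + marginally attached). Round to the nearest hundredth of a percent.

Broad underutilization rate ≈ 12.10%.

Labor force = 124.35 + 10.62 = 134.97 million.
Numerator = 10.62 + 1.47 + 4.42 = 16.51 million.
Denominator = 134.97 + 1.47 = 136.44 million.
Broad rate = 16.51 / 136.44 = 12.10%.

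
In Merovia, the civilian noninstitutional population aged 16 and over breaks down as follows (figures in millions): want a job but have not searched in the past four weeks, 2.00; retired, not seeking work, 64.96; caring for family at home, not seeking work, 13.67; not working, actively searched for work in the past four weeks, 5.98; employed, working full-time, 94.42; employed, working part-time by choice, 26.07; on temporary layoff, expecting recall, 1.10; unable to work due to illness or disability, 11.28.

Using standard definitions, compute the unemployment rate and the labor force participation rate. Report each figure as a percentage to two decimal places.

Employed = 94.42 + 26.07 = 120.49 million.
Unemployed = 5.98 + 1.10 = 7.08 million (jobless and actively searching, or on temporary layoff).
Labor force = 120.49 + 7.08 = 127.57 million.
Not in labor force = 2.00 + 64.96 + 13.67 + 11.28 = 91.91 million (those not working and not actively searching are outside the labor force — including those who want a job but have given up searching).
Civilian working-age population = 127.57 + 91.91 = 219.48 million.
Unemployment rate = 7.08 / 127.57 = 5.55%.
Labor force participation rate = 127.57 / 219.48 = 58.12%.

Unemployment rate ≈ 5.55%; labor force participation rate ≈ 58.12%.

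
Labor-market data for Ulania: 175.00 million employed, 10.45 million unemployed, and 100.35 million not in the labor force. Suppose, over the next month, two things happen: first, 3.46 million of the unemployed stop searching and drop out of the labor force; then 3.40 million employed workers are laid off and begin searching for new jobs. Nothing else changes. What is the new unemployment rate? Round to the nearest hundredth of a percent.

New unemployment rate ≈ 5.71%.

Initially, labor force = 175.00 + 10.45 = 185.45 million, so u = 10.45/185.45 = 5.63%.
After the first change, unemployed and labor force both fall by 3.46 → E = 175.00, U = 6.99, labor force = 181.99 million.
After the second change, employed falls and unemployed rises by 3.40; labor force unchanged → E = 171.60, U = 10.39, labor force = 181.99 million.
New unemployment rate = 10.39 / 181.99 = 5.71%.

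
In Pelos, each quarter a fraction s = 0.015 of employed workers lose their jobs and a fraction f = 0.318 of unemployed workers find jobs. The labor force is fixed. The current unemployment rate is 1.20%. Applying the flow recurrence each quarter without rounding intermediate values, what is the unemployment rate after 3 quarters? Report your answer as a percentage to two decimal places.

With a fixed labor force, u_{t+1} = u_t + s·(1−u_t) − f·u_t = u_t·(1−s−f) + s.
Here 1−s−f = 0.667 and s = 0.015.
u_1 = 0.012000 × 0.667 + 0.015 = 0.023004.
u_2 = 0.023004 × 0.667 + 0.015 = 0.030344.
u_3 = 0.030344 × 0.667 + 0.015 = 0.035239.

Unemployment rate after three quarters ≈ 3.52%.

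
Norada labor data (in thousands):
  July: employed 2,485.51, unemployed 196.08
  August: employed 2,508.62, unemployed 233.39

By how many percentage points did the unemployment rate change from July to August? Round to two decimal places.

July: labor force = 2,485.51 + 196.08 = 2,681.59; u = 196.08/2,681.59 = 7.31%.
August: labor force = 2,508.62 + 233.39 = 2,742.01; u = 233.39/2,742.01 = 8.51%.
Change = 8.51% − 7.31% = +1.20 pp.

The unemployment rate changed by +1.20 percentage points.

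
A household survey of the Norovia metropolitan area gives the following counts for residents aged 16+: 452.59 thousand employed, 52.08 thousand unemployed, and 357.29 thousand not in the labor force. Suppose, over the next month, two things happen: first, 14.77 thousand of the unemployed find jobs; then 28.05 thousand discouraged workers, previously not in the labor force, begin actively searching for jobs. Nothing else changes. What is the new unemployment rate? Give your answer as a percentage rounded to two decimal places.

New unemployment rate ≈ 12.27%.

Initially, labor force = 452.59 + 52.08 = 504.67 thousand, so u = 52.08/504.67 = 10.32%.
After the first change, unemployed falls and employed rises by 14.77; labor force unchanged → E = 467.36, U = 37.31, labor force = 504.67 thousand.
After the second change, unemployed and labor force both rise by 28.05 → E = 467.36, U = 65.36, labor force = 532.72 thousand.
New unemployment rate = 65.36 / 532.72 = 12.27%.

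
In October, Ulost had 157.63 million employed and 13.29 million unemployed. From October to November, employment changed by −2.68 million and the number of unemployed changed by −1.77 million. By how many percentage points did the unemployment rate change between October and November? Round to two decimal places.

October: labor force = 157.63 + 13.29 = 170.92; u = 13.29/170.92 = 7.78%.
November: labor force = 154.95 + 11.52 = 166.47; u = 11.52/166.47 = 6.92%.
Change = 6.92% − 7.78% = −0.86 pp.

The unemployment rate changed by −0.86 percentage points.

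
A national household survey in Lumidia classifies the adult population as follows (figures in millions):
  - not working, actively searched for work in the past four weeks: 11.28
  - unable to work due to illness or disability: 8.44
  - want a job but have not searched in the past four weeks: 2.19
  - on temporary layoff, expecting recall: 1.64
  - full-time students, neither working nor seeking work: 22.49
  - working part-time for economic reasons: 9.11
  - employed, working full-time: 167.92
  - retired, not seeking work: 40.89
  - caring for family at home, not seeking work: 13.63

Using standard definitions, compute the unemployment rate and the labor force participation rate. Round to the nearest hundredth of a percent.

Employed = 9.11 + 167.92 = 177.03 million (anyone who worked, including part-time for economic reasons, counts as employed).
Unemployed = 11.28 + 1.64 = 12.92 million (jobless and actively searching, or on temporary layoff).
Labor force = 177.03 + 12.92 = 189.95 million.
Not in labor force = 8.44 + 2.19 + 22.49 + 40.89 + 13.63 = 87.64 million (those not working and not actively searching are outside the labor force — including those who want a job but have given up searching).
Civilian working-age population = 189.95 + 87.64 = 277.59 million.
Unemployment rate = 12.92 / 189.95 = 6.80%.
Labor force participation rate = 189.95 / 277.59 = 68.43%.

Unemployment rate ≈ 6.80%; labor force participation rate ≈ 68.43%.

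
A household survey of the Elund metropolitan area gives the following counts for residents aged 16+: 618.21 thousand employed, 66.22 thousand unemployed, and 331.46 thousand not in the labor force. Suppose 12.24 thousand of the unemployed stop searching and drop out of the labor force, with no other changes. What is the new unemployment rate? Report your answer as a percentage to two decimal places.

New unemployment rate ≈ 8.03%.

Initially, labor force = 618.21 + 66.22 = 684.43 thousand, so u = 66.22/684.43 = 9.68%.
After the change, unemployed and labor force both fall by 12.24 → E = 618.21, U = 53.98, labor force = 672.19 thousand.
New unemployment rate = 53.98 / 672.19 = 8.03%.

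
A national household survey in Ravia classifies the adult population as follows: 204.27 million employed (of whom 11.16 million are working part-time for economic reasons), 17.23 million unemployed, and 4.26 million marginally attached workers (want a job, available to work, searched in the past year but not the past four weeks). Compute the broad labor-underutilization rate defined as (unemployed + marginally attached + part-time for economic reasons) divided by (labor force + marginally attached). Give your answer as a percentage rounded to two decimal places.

Labor force = 204.27 + 17.23 = 221.50 million.
Numerator = 17.23 + 4.26 + 11.16 = 32.65 million.
Denominator = 221.50 + 4.26 = 225.76 million.
Broad rate = 32.65 / 225.76 = 14.46%.

Broad underutilization rate ≈ 14.46%.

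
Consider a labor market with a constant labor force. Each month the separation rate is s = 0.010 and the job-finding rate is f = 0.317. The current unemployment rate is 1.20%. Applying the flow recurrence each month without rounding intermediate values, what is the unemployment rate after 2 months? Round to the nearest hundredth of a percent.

With a fixed labor force, u_{t+1} = u_t + s·(1−u_t) − f·u_t = u_t·(1−s−f) + s.
Here 1−s−f = 0.673 and s = 0.010.
u_1 = 0.012000 × 0.673 + 0.010 = 0.018076.
u_2 = 0.018076 × 0.673 + 0.010 = 0.022165.

Unemployment rate after two months ≈ 2.22%.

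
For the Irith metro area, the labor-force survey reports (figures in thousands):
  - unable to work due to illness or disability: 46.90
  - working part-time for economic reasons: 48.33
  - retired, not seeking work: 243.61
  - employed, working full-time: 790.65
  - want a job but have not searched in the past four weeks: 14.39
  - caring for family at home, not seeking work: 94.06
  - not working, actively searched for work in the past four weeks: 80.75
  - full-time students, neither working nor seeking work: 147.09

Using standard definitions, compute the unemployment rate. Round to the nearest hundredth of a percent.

Employed = 48.33 + 790.65 = 838.98 thousand (anyone who worked, including part-time for economic reasons, counts as employed).
Unemployed = 80.75 thousand.
Labor force = 838.98 + 80.75 = 919.73 thousand.
Unemployment rate = 80.75 / 919.73 = 8.78%.

Unemployment rate ≈ 8.78%.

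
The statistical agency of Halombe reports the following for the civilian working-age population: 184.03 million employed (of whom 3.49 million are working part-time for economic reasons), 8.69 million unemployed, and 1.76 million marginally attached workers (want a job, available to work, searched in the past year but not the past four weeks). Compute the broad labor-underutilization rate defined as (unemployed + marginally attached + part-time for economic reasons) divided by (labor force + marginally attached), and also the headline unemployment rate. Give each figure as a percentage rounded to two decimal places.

Broad underutilization rate ≈ 7.17%; headline unemployment rate ≈ 4.51%.

Labor force = 184.03 + 8.69 = 192.72 million.
Numerator = 8.69 + 1.76 + 3.49 = 13.94 million.
Denominator = 192.72 + 1.76 = 194.48 million.
Broad rate = 13.94 / 194.48 = 7.17%.
Headline unemployment rate = 8.69 / 192.72 = 4.51%.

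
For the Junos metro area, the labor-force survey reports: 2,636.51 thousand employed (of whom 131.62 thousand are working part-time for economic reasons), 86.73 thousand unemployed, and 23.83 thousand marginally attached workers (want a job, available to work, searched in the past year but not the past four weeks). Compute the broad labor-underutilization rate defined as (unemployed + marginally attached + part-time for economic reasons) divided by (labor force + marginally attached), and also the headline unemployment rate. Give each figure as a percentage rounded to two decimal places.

Broad underutilization rate ≈ 8.82%; headline unemployment rate ≈ 3.18%.

Labor force = 2,636.51 + 86.73 = 2,723.24 thousand.
Numerator = 86.73 + 23.83 + 131.62 = 242.18 thousand.
Denominator = 2,723.24 + 23.83 = 2,747.07 thousand.
Broad rate = 242.18 / 2,747.07 = 8.82%.
Headline unemployment rate = 86.73 / 2,723.24 = 3.18%.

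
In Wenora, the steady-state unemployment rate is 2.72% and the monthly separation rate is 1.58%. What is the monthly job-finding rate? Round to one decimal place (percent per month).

From u* = s/(s+f): f = s·(1−u)/u.
f = 1.58 × (1 − 0.0272) / 0.0272 = 1.5370 / 0.0272 ≈ 56.5% per month.

Job-finding rate ≈ 56.5% per month.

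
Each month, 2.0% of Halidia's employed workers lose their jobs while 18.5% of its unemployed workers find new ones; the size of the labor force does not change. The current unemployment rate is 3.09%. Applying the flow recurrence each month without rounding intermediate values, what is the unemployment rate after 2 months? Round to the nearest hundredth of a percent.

With a fixed labor force, u_{t+1} = u_t + s·(1−u_t) − f·u_t = u_t·(1−s−f) + s.
Here 1−s−f = 0.795 and s = 0.020.
u_1 = 0.030900 × 0.795 + 0.020 = 0.044566.
u_2 = 0.044566 × 0.795 + 0.020 = 0.055430.

Unemployment rate after two months ≈ 5.54%.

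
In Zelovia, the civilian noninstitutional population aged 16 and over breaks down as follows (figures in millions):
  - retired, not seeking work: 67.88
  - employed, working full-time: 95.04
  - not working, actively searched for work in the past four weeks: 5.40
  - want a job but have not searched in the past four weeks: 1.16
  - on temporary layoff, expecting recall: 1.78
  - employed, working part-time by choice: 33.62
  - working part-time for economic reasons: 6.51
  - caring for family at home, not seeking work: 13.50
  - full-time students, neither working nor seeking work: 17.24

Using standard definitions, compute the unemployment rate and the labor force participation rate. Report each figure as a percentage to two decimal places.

Employed = 95.04 + 33.62 + 6.51 = 135.17 million (anyone who worked, including part-time for economic reasons, counts as employed).
Unemployed = 5.40 + 1.78 = 7.18 million (jobless and actively searching, or on temporary layoff).
Labor force = 135.17 + 7.18 = 142.35 million.
Not in labor force = 67.88 + 1.16 + 13.50 + 17.24 = 99.78 million (those not working and not actively searching are outside the labor force — including those who want a job but have given up searching).
Civilian working-age population = 142.35 + 99.78 = 242.13 million.
Unemployment rate = 7.18 / 142.35 = 5.04%.
Labor force participation rate = 142.35 / 242.13 = 58.79%.

Unemployment rate ≈ 5.04%; labor force participation rate ≈ 58.79%.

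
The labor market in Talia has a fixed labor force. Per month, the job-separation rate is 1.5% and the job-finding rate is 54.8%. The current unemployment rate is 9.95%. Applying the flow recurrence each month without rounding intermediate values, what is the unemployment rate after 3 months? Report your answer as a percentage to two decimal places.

With a fixed labor force, u_{t+1} = u_t + s·(1−u_t) − f·u_t = u_t·(1−s−f) + s.
Here 1−s−f = 0.437 and s = 0.015.
u_1 = 0.099500 × 0.437 + 0.015 = 0.058481.
u_2 = 0.058481 × 0.437 + 0.015 = 0.040556.
u_3 = 0.040556 × 0.437 + 0.015 = 0.032723.

Unemployment rate after three months ≈ 3.27%.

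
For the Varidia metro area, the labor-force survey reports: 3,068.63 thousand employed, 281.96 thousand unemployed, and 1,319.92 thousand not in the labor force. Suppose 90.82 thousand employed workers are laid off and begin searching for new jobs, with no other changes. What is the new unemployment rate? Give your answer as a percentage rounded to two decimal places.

New unemployment rate ≈ 11.13%.

Initially, labor force = 3,068.63 + 281.96 = 3,350.59 thousand, so u = 281.96/3,350.59 = 8.42%.
After the change, employed falls and unemployed rises by 90.82; labor force unchanged → E = 2,977.81, U = 372.78, labor force = 3,350.59 thousand.
New unemployment rate = 372.78 / 3,350.59 = 11.13%.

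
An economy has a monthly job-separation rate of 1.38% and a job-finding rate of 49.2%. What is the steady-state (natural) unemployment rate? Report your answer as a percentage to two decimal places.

Steady-state unemployment rate ≈ 2.73%.

At steady state the flows balance: s·E = f·U, so U/(E+U) = s/(s+f).
u* = 1.38 / (1.38 + 49.2) = 1.38 / 50.58 = 2.73%.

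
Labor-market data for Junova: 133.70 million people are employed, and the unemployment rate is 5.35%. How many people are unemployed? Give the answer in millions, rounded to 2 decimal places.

About 7.56 million are unemployed.

Let U be the number unemployed. The labor force is E + U, and U/(E+U) = 0.0535.
So U = 0.0535 × 133.70 / (1 − 0.0535) = 7.1529 / 0.9465 ≈ 7.56 million.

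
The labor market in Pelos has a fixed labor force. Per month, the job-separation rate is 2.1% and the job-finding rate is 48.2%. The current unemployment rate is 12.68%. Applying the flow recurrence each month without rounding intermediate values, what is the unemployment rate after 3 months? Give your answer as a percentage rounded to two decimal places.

Unemployment rate after three months ≈ 5.22%.

With a fixed labor force, u_{t+1} = u_t + s·(1−u_t) − f·u_t = u_t·(1−s−f) + s.
Here 1−s−f = 0.497 and s = 0.021.
u_1 = 0.126800 × 0.497 + 0.021 = 0.084020.
u_2 = 0.084020 × 0.497 + 0.021 = 0.062758.
u_3 = 0.062758 × 0.497 + 0.021 = 0.052191.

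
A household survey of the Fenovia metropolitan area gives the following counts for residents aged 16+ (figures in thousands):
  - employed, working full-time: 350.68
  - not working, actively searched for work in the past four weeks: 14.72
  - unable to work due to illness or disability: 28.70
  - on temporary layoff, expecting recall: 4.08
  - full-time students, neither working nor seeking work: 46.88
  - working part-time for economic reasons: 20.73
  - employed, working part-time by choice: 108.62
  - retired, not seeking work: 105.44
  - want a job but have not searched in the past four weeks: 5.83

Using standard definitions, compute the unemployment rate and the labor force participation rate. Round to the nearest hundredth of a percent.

Employed = 350.68 + 20.73 + 108.62 = 480.03 thousand (anyone who worked, including part-time for economic reasons, counts as employed).
Unemployed = 14.72 + 4.08 = 18.80 thousand (jobless and actively searching, or on temporary layoff).
Labor force = 480.03 + 18.80 = 498.83 thousand.
Not in labor force = 28.70 + 46.88 + 105.44 + 5.83 = 186.85 thousand (those not working and not actively searching are outside the labor force — including those who want a job but have given up searching).
Civilian working-age population = 498.83 + 186.85 = 685.68 thousand.
Unemployment rate = 18.80 / 498.83 = 3.77%.
Labor force participation rate = 498.83 / 685.68 = 72.75%.

Unemployment rate ≈ 3.77%; labor force participation rate ≈ 72.75%.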